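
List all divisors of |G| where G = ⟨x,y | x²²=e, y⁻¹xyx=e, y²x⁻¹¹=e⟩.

|G| = 44 = 2² · 11. By Lagrange's theorem the order of any subgroup divides 44; the divisors of 44 are 1, 2, 4, 11, 22, 44.

Answer: 1, 2, 4, 11, 22, 44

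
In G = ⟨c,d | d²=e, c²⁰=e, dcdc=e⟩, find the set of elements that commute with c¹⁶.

⟨c¹⁶⟩ ⊆ C_G(c¹⁶) since powers of c¹⁶ commute with c¹⁶; so |C_G(c¹⁶)| ≥ |⟨c¹⁶⟩| = 5.
By orbit–stabilizer, |C_G(c¹⁶)| = |G| / |conj. class of c¹⁶| = 40 / 2 = 20.
The 20 elements commuting with c¹⁶ are {e, c, c², c³, c⁴, c⁵, c⁶, c⁷, c⁸, c⁹, c¹⁰, c¹¹, c¹², c¹³, c¹⁴, c¹⁵, c¹⁶, c¹⁷, c¹⁸, c¹⁹}.

Answer: {e, c, c², c³, c⁴, c⁵, c⁶, c⁷, c⁸, c⁹, c¹⁰, c¹¹, c¹², c¹³, c¹⁴, c¹⁵, c¹⁶, c¹⁷, c¹⁸, c¹⁹}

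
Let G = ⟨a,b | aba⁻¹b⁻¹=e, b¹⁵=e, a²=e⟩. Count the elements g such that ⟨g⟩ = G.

G is cyclic of order 30. An element generates G iff its order is 30, and a cyclic group of order 30 has exactly φ(30) = 8 such elements.

Answer: 8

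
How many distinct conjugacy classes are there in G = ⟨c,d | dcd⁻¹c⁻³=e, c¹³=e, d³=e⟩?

The conjugacy classes (representative and size) are:
  [e] (size 1), [c] (size 3), [c⁵] (size 3), [c¹⁰] (size 3), [c⁸] (size 3), [c¹⁰d] (size 13), [c⁷d²] (size 13).
Class equation: 1 + 3 + 3 + 3 + 3 + 13 + 13 = 39 = |G|. So G has 7 conjugacy classes.

Answer: 7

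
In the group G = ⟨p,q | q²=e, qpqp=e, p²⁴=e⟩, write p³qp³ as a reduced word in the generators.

Multiply left to right, reducing at each step:
  (p³) · q = p³q
  (p³q) · p³ = q

Answer: q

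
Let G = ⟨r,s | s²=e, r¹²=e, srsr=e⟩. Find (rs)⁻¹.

The order of (rs) is 2 (smallest k with (rs)ᵏ = e), so (rs)⁻¹ = (rs)¹ = rs.
Check: (rs) · (rs) → (rs) · r = s;   s · s = e, giving e as required.

Answer: rs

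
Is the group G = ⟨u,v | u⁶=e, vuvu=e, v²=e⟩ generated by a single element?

Every cyclic group is abelian. But u·v = uv while v·u = u⁵v, so u·v ≠ v·u and G is not abelian. Hence G is not cyclic.

Answer: No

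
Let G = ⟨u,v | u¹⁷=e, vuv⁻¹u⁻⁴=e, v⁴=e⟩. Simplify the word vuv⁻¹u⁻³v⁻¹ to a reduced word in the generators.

Multiply left to right, reducing at each step:
  v · u = u⁴v
  (u⁴v) · v⁻¹ = u⁴
  (u⁴) · u⁻³ = u
  u · v⁻¹ = uv³

Answer: uv³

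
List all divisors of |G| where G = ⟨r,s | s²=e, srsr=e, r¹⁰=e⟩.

|G| = 20 = 2² · 5. By Lagrange's theorem the order of any subgroup divides 20; the divisors of 20 are 1, 2, 4, 5, 10, 20.

Answer: 1, 2, 4, 5, 10, 20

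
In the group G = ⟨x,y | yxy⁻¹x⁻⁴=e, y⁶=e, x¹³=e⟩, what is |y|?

Compute successive powers until reaching e:
  y¹ = y, y² = y², y³ = y³, y⁴ = y⁴, y⁵ = y⁵, y⁶ = e.
The smallest positive k with yᵏ = e is 6.

Answer: 6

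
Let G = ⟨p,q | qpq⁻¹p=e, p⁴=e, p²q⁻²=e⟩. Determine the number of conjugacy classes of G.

The conjugacy classes (representative and size) are:
  [e] (size 1), [p³] (size 2), [p²] (size 1), [q⁻¹] (size 2), [pq] (size 2).
Class equation: 1 + 2 + 1 + 2 + 2 = 8 = |G|. So G has 5 conjugacy classes.

Answer: 5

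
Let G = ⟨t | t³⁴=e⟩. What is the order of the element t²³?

Compute successive powers until reaching e:
  (t²³)¹ = t²³, (t²³)² = t¹², (t²³)³ = t, (t²³)⁴ = t²⁴, (t²³)⁵ = t¹³, (t²³)⁶ = t², (t²³)⁷ = t²⁵, (t²³)⁸ = t¹⁴, (t²³)⁹ = t³, (t²³)¹⁰ = t²⁶, (t²³)¹¹ = t¹⁵, (t²³)¹² = t⁴, (t²³)¹³ = t²⁷, (t²³)¹⁴ = t¹⁶, (t²³)¹⁵ = t⁵, (t²³)¹⁶ = t²⁸, (t²³)¹⁷ = t¹⁷, (t²³)¹⁸ = t⁶, (t²³)¹⁹ = t²⁹, (t²³)²⁰ = t¹⁸, (t²³)²¹ = t⁷, (t²³)²² = t³⁰, (t²³)²³ = t¹⁹, (t²³)²⁴ = t⁸, (t²³)²⁵ = t³¹, (t²³)²⁶ = t²⁰, (t²³)²⁷ = t⁹, (t²³)²⁸ = t³², (t²³)²⁹ = t²¹, (t²³)³⁰ = t¹⁰, (t²³)³¹ = t³³, (t²³)³² = t²², (t²³)³³ = t¹¹, (t²³)³⁴ = e.
The smallest positive k with (t²³)ᵏ = e is 34.

Answer: 34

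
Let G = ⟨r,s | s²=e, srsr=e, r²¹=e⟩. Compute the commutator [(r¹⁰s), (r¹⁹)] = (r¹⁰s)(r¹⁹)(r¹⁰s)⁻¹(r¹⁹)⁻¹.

[(r¹⁰s), (r¹⁹)] = (r¹⁰s)·(r¹⁹)·(r¹⁰s)⁻¹·(r¹⁹)⁻¹.
  (r¹⁰s) · (r¹⁹) = r¹²s
  (r¹²s) · (r¹⁰s) = r²
  (r²) · (r²) = r⁴

Answer: r⁴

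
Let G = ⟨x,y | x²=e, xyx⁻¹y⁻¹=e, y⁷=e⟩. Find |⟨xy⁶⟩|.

|⟨xy⁶⟩| equals the order of xy⁶. Compute successive powers until reaching e:
  (xy⁶)¹ = xy⁶, (xy⁶)² = y⁵, (xy⁶)³ = xy⁴, (xy⁶)⁴ = y³, (xy⁶)⁵ = xy², (xy⁶)⁶ = y, (xy⁶)⁷ = x, (xy⁶)⁸ = y⁶, (xy⁶)⁹ = xy⁵, (xy⁶)¹⁰ = y⁴, (xy⁶)¹¹ = xy³, (xy⁶)¹² = y², (xy⁶)¹³ = xy, (xy⁶)¹⁴ = e.
The smallest positive k with (xy⁶)ᵏ = e is 14, so |⟨xy⁶⟩| = 14.

Answer: 14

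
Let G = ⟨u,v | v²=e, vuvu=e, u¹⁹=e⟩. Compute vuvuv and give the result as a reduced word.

Multiply left to right, reducing at each step:
  v · u = u¹⁸v
  (u¹⁸v) · v = u¹⁸
  (u¹⁸) · u = e
  e · v = v

Answer: v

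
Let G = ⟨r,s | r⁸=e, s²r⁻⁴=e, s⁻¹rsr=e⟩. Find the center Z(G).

An element z ∈ Z(G) iff z commutes with every generator.
For example r⁴ is central: (r⁴)·r = r⁵ = r·(r⁴); (r⁴)·s = s⁻¹ = s·(r⁴).
Whereas r ∉ Z(G) since r·s = rs ≠ r³s⁻¹ = s·r.
Checking each of the 16 elements this way gives Z(G) = {e, r⁴}, of order 2.

Answer: {e, r⁴}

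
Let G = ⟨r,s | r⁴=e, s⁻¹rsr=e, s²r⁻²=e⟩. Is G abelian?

r·s = rs but s·r = rs⁻¹, so r·s ≠ s·r and G is not abelian.

Answer: No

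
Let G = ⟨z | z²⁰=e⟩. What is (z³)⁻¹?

The order of (z³) is 20 (smallest k with (z³)ᵏ = e), so (z³)⁻¹ = (z³)¹⁹ = z¹⁷.
Check: (z³) · (z¹⁷) → (z³) · z¹⁷ = e, giving e as required.

Answer: z¹⁷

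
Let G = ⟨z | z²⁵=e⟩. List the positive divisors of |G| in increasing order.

|G| = 25 = 5². By Lagrange's theorem the order of any subgroup divides 25; the divisors of 25 are 1, 5, 25.

Answer: 1, 5, 25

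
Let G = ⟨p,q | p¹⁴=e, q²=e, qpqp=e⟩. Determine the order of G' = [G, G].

G' = [G, G] is generated by all commutators. The generator-pair commutators are: [p, q] = p².
The subgroup they normally generate is {e, p², p⁴, p⁶, p⁸, p¹⁰, p¹²}, of order 7.
Check: |G/G'| = 28/7 = 4 is the order of the abelianisation.

Answer: 7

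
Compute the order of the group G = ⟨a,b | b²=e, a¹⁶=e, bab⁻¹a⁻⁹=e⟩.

Enumerate words in the generators, reducing via the relations: the distinct elements are
  {a, b, e, ab, a², a³, a⁴, a⁵, a⁶, a⁷, a⁸, a⁹, a²b, a³b, a¹², a¹³, a¹¹, a¹⁰, a¹⁴, a¹⁵, a⁴b, a⁵b, a⁶b, a⁷b, a⁸b, a⁹b, a¹²b, a¹³b, a¹¹b, a¹⁰b, a¹⁴b, a¹⁵b}.
No further products give new elements, so |G| = 32.

Answer: 32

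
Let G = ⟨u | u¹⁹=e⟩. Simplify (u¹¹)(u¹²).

Compute (u¹¹) · (u¹²) by multiplying left to right and reducing via the relations at each step:
  (u¹¹) · u¹² = u⁴

Answer: u⁴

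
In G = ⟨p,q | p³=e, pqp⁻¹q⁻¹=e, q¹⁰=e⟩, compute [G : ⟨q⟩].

First find ord(q) by computing successive powers:
  q¹ = q, q² = q², q³ = q³, q⁴ = q⁴, q⁵ = q⁵, q⁶ = q⁶, q⁷ = q⁷, q⁸ = q⁸, q⁹ = q⁹, q¹⁰ = e.
So |⟨q⟩| = ord(q) = 10. With |G| = 30, by Lagrange [G : ⟨q⟩] = 30/10 = 3.

Answer: 3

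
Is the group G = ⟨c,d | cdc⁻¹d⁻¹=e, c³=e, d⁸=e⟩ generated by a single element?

|G| = 24. The element cd has order 24 (its powers give 24 distinct elements), so ⟨cd⟩ = G and G is cyclic.

Answer: Yes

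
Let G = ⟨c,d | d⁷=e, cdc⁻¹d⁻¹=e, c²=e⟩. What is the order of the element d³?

Compute successive powers until reaching e:
  (d³)¹ = d³, (d³)² = d⁶, (d³)³ = d², (d³)⁴ = d⁵, (d³)⁵ = d, (d³)⁶ = d⁴, (d³)⁷ = e.
The smallest positive k with (d³)ᵏ = e is 7.

Answer: 7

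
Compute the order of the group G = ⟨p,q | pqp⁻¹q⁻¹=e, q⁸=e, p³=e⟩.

Enumerate words in the generators, reducing via the relations: the distinct elements are
  {e, p, q, pq, p², q², q³, q⁴, q⁵, q⁶, q⁷, pq², pq³, pq⁴, pq⁵, pq⁶, pq⁷, p²q, p²q², p²q³, p²q⁴, p²q⁵, p²q⁶, p²q⁷}.
No further products give new elements, so |G| = 24.

Answer: 24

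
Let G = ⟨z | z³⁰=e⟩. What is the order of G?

G is generated by a single element, so G is cyclic. The relator gives z³⁰ = e and no smaller power is forced to be e, so the 30 powers {e, z, z², z³, z⁴, z⁵, z⁶, z⁷, z⁸, z⁹, z²², z²³, z²¹, z²⁰, z²⁴, z²⁵, z²⁶, z²⁷, z²⁸, z²⁹, z¹², z¹³, z¹¹, z¹⁰, z¹⁴, z¹⁵, z¹⁶, z¹⁷, z¹⁸, z¹⁹} are distinct. Hence |G| = 30.

Answer: 30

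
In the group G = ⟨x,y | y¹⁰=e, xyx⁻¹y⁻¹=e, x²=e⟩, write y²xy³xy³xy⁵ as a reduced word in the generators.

Multiply left to right, reducing at each step:
  (y²) · x = xy²
  (xy²) · y³ = xy⁵
  (xy⁵) · x = y⁵
  (y⁵) · y³ = y⁸
  (y⁸) · x = xy⁸
  (xy⁸) · y⁵ = xy³

Answer: xy³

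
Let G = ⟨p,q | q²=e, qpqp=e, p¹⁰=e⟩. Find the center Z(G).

An element z ∈ Z(G) iff z commutes with every generator.
For example p⁵ is central: (p⁵)·p = p⁶ = p·(p⁵); (p⁵)·q = p⁵q = q·(p⁵).
Whereas p ∉ Z(G) since p·q = pq ≠ p⁹q = q·p.
Checking each of the 20 elements this way gives Z(G) = {e, p⁵}, of order 2.

Answer: {e, p⁵}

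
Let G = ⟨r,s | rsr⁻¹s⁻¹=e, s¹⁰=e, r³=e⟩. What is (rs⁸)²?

Compute successive powers of (rs⁸), reducing at each step:
  (rs⁸)²: (rs⁸) · r = r²s⁸;   (r²s⁸) · s⁸ = r²s⁶

Answer: r²s⁶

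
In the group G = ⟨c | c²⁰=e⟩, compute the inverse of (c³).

The order of (c³) is 20 (smallest k with (c³)ᵏ = e), so (c³)⁻¹ = (c³)¹⁹ = c¹⁷.
Check: (c³) · (c¹⁷) → (c³) · c¹⁷ = e, giving e as required.

Answer: c¹⁷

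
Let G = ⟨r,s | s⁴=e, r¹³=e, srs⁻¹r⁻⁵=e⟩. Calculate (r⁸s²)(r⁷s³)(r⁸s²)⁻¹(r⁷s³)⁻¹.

[(r⁸s²), (r⁷s³)] = (r⁸s²)·(r⁷s³)·(r⁸s²)⁻¹·(r⁷s³)⁻¹.
  (r⁸s²) · (r⁷s³) = rs
  (rs) · (r⁸s²) = r²s³
  (r²s³) · (r⁴s) = r⁸

Answer: r⁸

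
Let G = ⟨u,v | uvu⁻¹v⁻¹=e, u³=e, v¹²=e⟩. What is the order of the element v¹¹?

Compute successive powers until reaching e:
  (v¹¹)¹ = v¹¹, (v¹¹)² = v¹⁰, (v¹¹)³ = v⁹, (v¹¹)⁴ = v⁸, (v¹¹)⁵ = v⁷, (v¹¹)⁶ = v⁶, (v¹¹)⁷ = v⁵, (v¹¹)⁸ = v⁴, (v¹¹)⁹ = v³, (v¹¹)¹⁰ = v², (v¹¹)¹¹ = v, (v¹¹)¹² = e.
The smallest positive k with (v¹¹)ᵏ = e is 12.

Answer: 12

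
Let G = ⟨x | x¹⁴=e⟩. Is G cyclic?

|G| = 14. The element x has order 14 (its powers give 14 distinct elements), so ⟨x⟩ = G and G is cyclic.

Answer: Yes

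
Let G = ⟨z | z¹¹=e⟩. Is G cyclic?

|G| = 11. The element z has order 11 (its powers give 11 distinct elements), so ⟨z⟩ = G and G is cyclic.

Answer: Yes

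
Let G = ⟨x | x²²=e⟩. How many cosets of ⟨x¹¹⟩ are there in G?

First find ord(x¹¹) by computing successive powers:
  (x¹¹)¹ = x¹¹, (x¹¹)² = e.
So |⟨x¹¹⟩| = ord(x¹¹) = 2. With |G| = 22, by Lagrange [G : ⟨x¹¹⟩] = 22/2 = 11.

Answer: 11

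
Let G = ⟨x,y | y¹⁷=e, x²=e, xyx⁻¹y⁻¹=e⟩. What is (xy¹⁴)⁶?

Compute successive powers of (xy¹⁴), reducing at each step:
  (xy¹⁴)²: (xy¹⁴) · x = y¹⁴;   (y¹⁴) · y¹⁴ = y¹¹
  (xy¹⁴)³: (y¹¹) · x = xy¹¹;   (xy¹¹) · y¹⁴ = xy⁸
  (xy¹⁴)⁴: (xy⁸) · x = y⁸;   (y⁸) · y¹⁴ = y⁵
  (xy¹⁴)⁵: (y⁵) · x = xy⁵;   (xy⁵) · y¹⁴ = xy²
  (xy¹⁴)⁶: (xy²) · x = y²;   (y²) · y¹⁴ = y¹⁶

Answer: y¹⁶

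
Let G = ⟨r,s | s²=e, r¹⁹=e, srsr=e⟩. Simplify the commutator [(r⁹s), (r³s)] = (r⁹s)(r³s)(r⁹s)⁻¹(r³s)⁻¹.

[(r⁹s), (r³s)] = (r⁹s)·(r³s)·(r⁹s)⁻¹·(r³s)⁻¹.
  (r⁹s) · (r³s) = r⁶
  (r⁶) · (r⁹s) = r¹⁵s
  (r¹⁵s) · (r³s) = r¹²

Answer: r¹²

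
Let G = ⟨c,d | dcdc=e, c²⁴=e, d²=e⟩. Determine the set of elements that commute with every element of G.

An element z ∈ Z(G) iff z commutes with every generator.
For example c¹² is central: (c¹²)·c = c¹³ = c·(c¹²); (c¹²)·d = c¹²d = d·(c¹²).
Whereas c ∉ Z(G) since c·d = cd ≠ c²³d = d·c.
Checking each of the 48 elements this way gives Z(G) = {e, c¹²}, of order 2.

Answer: {e, c¹²}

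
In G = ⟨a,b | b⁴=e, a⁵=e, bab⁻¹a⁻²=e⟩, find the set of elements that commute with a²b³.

⟨a²b³⟩ ⊆ C_G(a²b³) since powers of a²b³ commute with a²b³; so |C_G(a²b³)| ≥ |⟨a²b³⟩| = 4.
By orbit–stabilizer, |C_G(a²b³)| = |G| / |conj. class of a²b³| = 20 / 5 = 4.
The 4 elements commuting with a²b³ are {e, ab, a²b³, a³b²}.

Answer: {e, ab, a²b³, a³b²}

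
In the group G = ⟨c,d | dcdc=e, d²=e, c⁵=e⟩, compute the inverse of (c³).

The order of (c³) is 5 (smallest k with (c³)ᵏ = e), so (c³)⁻¹ = (c³)⁴ = c².
Check: (c³) · (c²) → (c³) · c² = e, giving e as required.

Answer: c²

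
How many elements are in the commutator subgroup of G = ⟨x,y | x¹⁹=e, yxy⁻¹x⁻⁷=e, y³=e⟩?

G' = [G, G] is generated by all commutators. The generator-pair commutators are: [x, y] = x¹³.
The subgroup they normally generate is {e, x, x², x³, x⁴, x⁵, x⁶, x⁷, x⁸, x⁹, x¹⁰, x¹¹, x¹², x¹³, x¹⁴, x¹⁵, x¹⁶, x¹⁷, x¹⁸}, of order 19.
Check: |G/G'| = 57/19 = 3 is the order of the abelianisation.

Answer: 19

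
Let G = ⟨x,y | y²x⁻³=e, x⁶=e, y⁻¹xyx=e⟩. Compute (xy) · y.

Compute (xy) · y by multiplying left to right and reducing via the relations at each step:
  (xy) · y = x⁴

Answer: x⁴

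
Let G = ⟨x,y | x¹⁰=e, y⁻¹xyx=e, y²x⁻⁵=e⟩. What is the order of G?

Enumerate words in the generators, reducing via the relations: the distinct elements are
  {e, x, y, xy, x², x³, x⁴, x⁵, x⁶, x⁷, x⁸, x⁹, x²y, x³y, x⁴y, y⁻¹, xy⁻¹, x²y⁻¹, x³y⁻¹, x⁴y⁻¹}.
No further products give new elements, so |G| = 20.

Answer: 20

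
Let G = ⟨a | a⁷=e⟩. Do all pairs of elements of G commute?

G has a single generator, so G is cyclic and hence abelian.

Answer: Yes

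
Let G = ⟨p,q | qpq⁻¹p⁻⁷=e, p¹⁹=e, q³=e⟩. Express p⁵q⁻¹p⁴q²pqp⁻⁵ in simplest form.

Multiply left to right, reducing at each step:
  (p⁵) · q⁻¹ = p⁵q²
  (p⁵q²) · p⁴ = p¹¹q²
  (p¹¹q²) · q² = p¹¹q
  (p¹¹q) · p = p¹⁸q
  (p¹⁸q) · q = p¹⁸q²
  (p¹⁸q²) · p⁻⁵ = pq²

Answer: pq²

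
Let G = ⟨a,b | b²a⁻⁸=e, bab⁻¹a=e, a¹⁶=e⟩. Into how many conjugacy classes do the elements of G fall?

The conjugacy classes (representative and size) are:
  [e] (size 1), [a] (size 2), [a¹⁴] (size 2), [a¹³] (size 2), [a¹²] (size 2), [a⁵] (size 2), [a¹⁰] (size 2), [a⁷] (size 2), [a⁸] (size 1), [b⁻¹] (size 8), [a⁷b⁻¹] (size 8).
Class equation: 1 + 2 + 2 + 2 + 2 + 2 + 2 + 2 + 1 + 8 + 8 = 32 = |G|. So G has 11 conjugacy classes.

Answer: 11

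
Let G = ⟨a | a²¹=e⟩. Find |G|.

G is generated by a single element, so G is cyclic. The relator gives a²¹ = e and no smaller power is forced to be e, so the 21 powers {a, e, a², a³, a⁴, a⁵, a⁶, a⁷, a⁸, a⁹, a²⁰, a¹², a¹³, a¹¹, a¹⁰, a¹⁴, a¹⁵, a¹⁶, a¹⁷, a¹⁸, a¹⁹} are distinct. Hence |G| = 21.

Answer: 21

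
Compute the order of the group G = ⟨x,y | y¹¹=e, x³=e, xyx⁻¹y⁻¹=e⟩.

Enumerate words in the generators, reducing via the relations: the distinct elements are
  {e, x, y, xy, x², y², y³, y⁴, y⁵, y⁶, y⁷, y⁸, y⁹, xy², xy³, xy⁴, xy⁵, xy⁶, xy⁷, xy⁸, xy⁹, x²y, y¹⁰, xy¹⁰, x²y², x²y³, x²y⁴, x²y⁵, x²y⁶, x²y⁷, x²y⁸, x²y⁹, x²y¹⁰}.
No further products give new elements, so |G| = 33.

Answer: 33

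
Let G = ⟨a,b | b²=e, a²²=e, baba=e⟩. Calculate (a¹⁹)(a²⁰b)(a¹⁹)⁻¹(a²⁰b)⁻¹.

[(a¹⁹), (a²⁰b)] = (a¹⁹)·(a²⁰b)·(a¹⁹)⁻¹·(a²⁰b)⁻¹.
  (a¹⁹) · (a²⁰b) = a¹⁷b
  (a¹⁷b) · (a³) = a¹⁴b
  (a¹⁴b) · (a²⁰b) = a¹⁶

Answer: a¹⁶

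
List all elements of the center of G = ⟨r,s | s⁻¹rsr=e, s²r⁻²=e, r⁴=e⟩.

An element z ∈ Z(G) iff z commutes with every generator.
For example r² is central: (r²)·r = r³ = r·(r²); (r²)·s = s⁻¹ = s·(r²).
Whereas r ∉ Z(G) since r·s = rs ≠ rs⁻¹ = s·r.
Checking each of the 8 elements this way gives Z(G) = {e, r²}, of order 2.

Answer: {e, r²}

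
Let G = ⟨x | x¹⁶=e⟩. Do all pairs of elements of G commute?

G has a single generator, so G is cyclic and hence abelian.

Answer: Yes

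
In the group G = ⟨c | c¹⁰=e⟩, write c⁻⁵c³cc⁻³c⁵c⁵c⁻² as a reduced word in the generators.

Multiply left to right, reducing at each step:
  (c⁵) · c³ = c⁸
  (c⁸) · c = c⁹
  (c⁹) · c⁻³ = c⁶
  (c⁶) · c⁵ = c
  c · c⁵ = c⁶
  (c⁶) · c⁻² = c⁴

Answer: c⁴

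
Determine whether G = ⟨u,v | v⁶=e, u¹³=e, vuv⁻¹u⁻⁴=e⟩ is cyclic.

Every cyclic group is abelian. But u·v = uv while v·u = u⁴v, so u·v ≠ v·u and G is not abelian. Hence G is not cyclic.

Answer: No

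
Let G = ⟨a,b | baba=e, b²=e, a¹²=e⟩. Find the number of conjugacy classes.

The conjugacy classes (representative and size) are:
  [e] (size 1), [a¹¹] (size 2), [a²] (size 2), [a⁹] (size 2), [a⁴] (size 2), [a⁵] (size 2), [a⁶] (size 1), [b] (size 6), [ab] (size 6).
Class equation: 1 + 2 + 2 + 2 + 2 + 2 + 1 + 6 + 6 = 24 = |G|. So G has 9 conjugacy classes.

Answer: 9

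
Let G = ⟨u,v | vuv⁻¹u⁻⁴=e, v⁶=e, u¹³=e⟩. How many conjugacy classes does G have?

The conjugacy classes (representative and size) are:
  [e] (size 1), [u⁴] (size 6), [u¹¹] (size 6), [u⁷v] (size 13), [u⁸v²] (size 13), [u¹²v³] (size 13), [u⁵v⁴] (size 13), [u¹¹v⁵] (size 13).
Class equation: 1 + 6 + 6 + 13 + 13 + 13 + 13 + 13 = 78 = |G|. So G has 8 conjugacy classes.

Answer: 8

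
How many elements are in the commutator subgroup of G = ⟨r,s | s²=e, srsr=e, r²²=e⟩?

G' = [G, G] is generated by all commutators. The generator-pair commutators are: [r, s] = r².
The subgroup they normally generate is {e, r², r⁴, r⁶, r⁸, r¹⁰, r¹², r¹⁴, r¹⁶, r¹⁸, r²⁰}, of order 11.
Check: |G/G'| = 44/11 = 4 is the order of the abelianisation.

Answer: 11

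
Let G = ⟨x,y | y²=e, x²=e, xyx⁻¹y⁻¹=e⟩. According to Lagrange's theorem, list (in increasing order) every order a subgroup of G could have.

|G| = 4 = 2². By Lagrange's theorem the order of any subgroup divides 4; the divisors of 4 are 1, 2, 4.

Answer: 1, 2, 4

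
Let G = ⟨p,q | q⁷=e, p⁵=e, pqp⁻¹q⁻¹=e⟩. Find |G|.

Enumerate words in the generators, reducing via the relations: the distinct elements are
  {e, p, q, pq, p², p³, p⁴, q², q³, q⁴, q⁵, q⁶, pq², pq³, pq⁴, pq⁵, pq⁶, p²q, p³q, p⁴q, p²q², p²q³, p²q⁴, p²q⁵, p²q⁶, p³q², p³q³, p³q⁴, p³q⁵, p³q⁶, p⁴q², p⁴q³, p⁴q⁴, p⁴q⁵, p⁴q⁶}.
No further products give new elements, so |G| = 35.

Answer: 35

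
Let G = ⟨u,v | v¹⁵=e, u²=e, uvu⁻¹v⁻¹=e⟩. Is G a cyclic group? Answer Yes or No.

|G| = 30. The element uv has order 30 (its powers give 30 distinct elements), so ⟨uv⟩ = G and G is cyclic.

Answer: Yes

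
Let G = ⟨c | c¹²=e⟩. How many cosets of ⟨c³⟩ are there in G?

First find ord(c³) by computing successive powers:
  (c³)¹ = c³, (c³)² = c⁶, (c³)³ = c⁹, (c³)⁴ = e.
So |⟨c³⟩| = ord(c³) = 4. With |G| = 12, by Lagrange [G : ⟨c³⟩] = 12/4 = 3.

Answer: 3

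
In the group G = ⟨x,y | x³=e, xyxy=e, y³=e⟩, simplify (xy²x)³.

Compute successive powers of (xy²x), reducing at each step:
  (xy²x)²: (xy²x) · x = x²y;   (x²y) · y² = x²;   (x²) · x = e
  (xy²x)³: e · x = x;   x · y² = xy²;   (xy²) · x = xy²x

Answer: xy²x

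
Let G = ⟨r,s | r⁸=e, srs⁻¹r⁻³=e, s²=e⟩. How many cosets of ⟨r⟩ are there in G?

First find ord(r) by computing successive powers:
  r¹ = r, r² = r², r³ = r³, r⁴ = r⁴, r⁵ = r⁵, r⁶ = r⁶, r⁷ = r⁷, r⁸ = e.
So |⟨r⟩| = ord(r) = 8. With |G| = 16, by Lagrange [G : ⟨r⟩] = 16/8 = 2.

Answer: 2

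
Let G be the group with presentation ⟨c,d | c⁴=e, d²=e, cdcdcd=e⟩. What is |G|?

Enumerate words in the generators, reducing via the relations: the distinct elements are
  {c, d, e, cd, c², c³, dc, cdc, c²d, c³d, dc², dc³, cdc², cdc³, c²dc, c³dc, dc²d, cdc²d, c²dc², c²dc³, c³dc², c³dc³, c²dc²d, c³dc²d}.
No further products give new elements, so |G| = 24.

Answer: 24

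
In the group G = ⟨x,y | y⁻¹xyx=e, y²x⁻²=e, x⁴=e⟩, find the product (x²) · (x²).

Compute (x²) · (x²) by multiplying left to right and reducing via the relations at each step:
  (x²) · x² = e

Answer: e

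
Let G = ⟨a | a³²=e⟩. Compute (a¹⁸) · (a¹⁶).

Compute (a¹⁸) · (a¹⁶) by multiplying left to right and reducing via the relations at each step:
  (a¹⁸) · a¹⁶ = a²

Answer: a²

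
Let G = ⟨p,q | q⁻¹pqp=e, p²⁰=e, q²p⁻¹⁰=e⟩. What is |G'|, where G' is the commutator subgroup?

G' = [G, G] is generated by all commutators. The generator-pair commutators are: [p, q] = p².
The subgroup they normally generate is {e, p², p⁴, p⁶, p⁸, p¹⁰, p¹², p¹⁴, p¹⁶, p¹⁸}, of order 10.
Check: |G/G'| = 40/10 = 4 is the order of the abelianisation.

Answer: 10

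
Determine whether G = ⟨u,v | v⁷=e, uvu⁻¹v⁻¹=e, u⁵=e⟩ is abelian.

Each pair of generators commutes: u·v = uv = v·u. Since the generators pairwise commute, every element of G commutes with every other, so G is abelian.

Answer: Yes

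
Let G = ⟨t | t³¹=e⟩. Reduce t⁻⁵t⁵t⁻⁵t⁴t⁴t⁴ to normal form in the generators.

Multiply left to right, reducing at each step:
  (t²⁶) · t⁵ = e
  e · t⁻⁵ = t²⁶
  (t²⁶) · t⁴ = t³⁰
  (t³⁰) · t⁴ = t³
  (t³) · t⁴ = t⁷

Answer: t⁷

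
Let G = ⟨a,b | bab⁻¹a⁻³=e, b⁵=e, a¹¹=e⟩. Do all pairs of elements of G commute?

a·b = ab but b·a = a³b, so a·b ≠ b·a and G is not abelian.

Answer: No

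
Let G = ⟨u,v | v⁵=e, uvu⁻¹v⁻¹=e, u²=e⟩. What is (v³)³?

Compute successive powers of (v³), reducing at each step:
  (v³)²: (v³) · v³ = v
  (v³)³: v · v³ = v⁴

Answer: v⁴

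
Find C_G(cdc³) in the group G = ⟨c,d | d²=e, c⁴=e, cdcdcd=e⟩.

⟨cdc³⟩ ⊆ C_G(cdc³) since powers of cdc³ commute with cdc³; so |C_G(cdc³)| ≥ |⟨cdc³⟩| = 2.
By orbit–stabilizer, |C_G(cdc³)| = |G| / |conj. class of cdc³| = 24 / 6 = 4.
The 4 elements commuting with cdc³ are {e, cdc³, c³dc, dc²d}.

Answer: {e, cdc³, c³dc, dc²d}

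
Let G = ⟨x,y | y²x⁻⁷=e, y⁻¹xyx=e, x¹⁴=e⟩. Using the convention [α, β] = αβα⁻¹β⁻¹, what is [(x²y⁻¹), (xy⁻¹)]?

[(x²y⁻¹), (xy⁻¹)] = (x²y⁻¹)·(xy⁻¹)·(x²y⁻¹)⁻¹·(xy⁻¹)⁻¹.
  (x²y⁻¹) · (xy⁻¹) = x⁸
  (x⁸) · (x²y) = x³y⁻¹
  (x³y⁻¹) · (xy) = x²

Answer: x²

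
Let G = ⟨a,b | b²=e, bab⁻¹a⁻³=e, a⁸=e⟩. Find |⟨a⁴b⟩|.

|⟨a⁴b⟩| equals the order of a⁴b. Compute successive powers until reaching e:
  (a⁴b)¹ = a⁴b, (a⁴b)² = e.
The smallest positive k with (a⁴b)ᵏ = e is 2, so |⟨a⁴b⟩| = 2.

Answer: 2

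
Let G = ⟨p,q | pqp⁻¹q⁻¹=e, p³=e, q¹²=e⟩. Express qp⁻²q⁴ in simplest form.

Multiply left to right, reducing at each step:
  q · p⁻² = pq
  (pq) · q⁴ = pq⁵

Answer: pq⁵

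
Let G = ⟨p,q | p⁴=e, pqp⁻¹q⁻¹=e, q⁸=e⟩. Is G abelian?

Each pair of generators commutes: p·q = pq = q·p. Since the generators pairwise commute, every element of G commutes with every other, so G is abelian.

Answer: Yes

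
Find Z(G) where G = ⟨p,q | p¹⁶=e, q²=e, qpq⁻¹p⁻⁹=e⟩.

An element z ∈ Z(G) iff z commutes with every generator.
For example p² is central: (p²)·p = p³ = p·(p²); (p²)·q = p²q = q·(p²).
Whereas p ∉ Z(G) since p·q = pq ≠ p⁹q = q·p.
Checking each of the 32 elements this way gives Z(G) = {e, p², p⁴, p⁶, p⁸, p¹⁰, p¹², p¹⁴}, of order 8.

Answer: {e, p², p⁴, p⁶, p⁸, p¹⁰, p¹², p¹⁴}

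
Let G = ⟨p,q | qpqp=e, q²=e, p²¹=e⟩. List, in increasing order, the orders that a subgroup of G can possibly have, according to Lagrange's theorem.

|G| = 42 = 2 · 3 · 7. By Lagrange's theorem the order of any subgroup divides 42; the divisors of 42 are 1, 2, 3, 6, 7, 14, 21, 42.

Answer: 1, 2, 3, 6, 7, 14, 21, 42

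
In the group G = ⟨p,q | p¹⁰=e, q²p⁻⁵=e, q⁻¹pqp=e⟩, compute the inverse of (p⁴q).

The order of (p⁴q) is 4 (smallest k with (p⁴q)ᵏ = e), so (p⁴q)⁻¹ = (p⁴q)³ = p⁴q⁻¹.
Check: (p⁴q) · (p⁴q⁻¹) → (p⁴q) · p⁴ = q;   q · q⁻¹ = e, giving e as required.

Answer: p⁴q⁻¹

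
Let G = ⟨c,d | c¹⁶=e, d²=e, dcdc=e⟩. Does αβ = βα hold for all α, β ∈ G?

c·d = cd but d·c = c¹⁵d, so c·d ≠ d·c and G is not abelian.

Answer: No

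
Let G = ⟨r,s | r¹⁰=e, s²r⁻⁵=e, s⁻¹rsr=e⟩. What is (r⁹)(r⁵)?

Compute (r⁹) · (r⁵) by multiplying left to right and reducing via the relations at each step:
  (r⁹) · r⁵ = r⁴

Answer: r⁴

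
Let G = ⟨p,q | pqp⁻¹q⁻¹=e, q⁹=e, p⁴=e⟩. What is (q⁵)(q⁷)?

Compute (q⁵) · (q⁷) by multiplying left to right and reducing via the relations at each step:
  (q⁵) · q⁷ = q³

Answer: q³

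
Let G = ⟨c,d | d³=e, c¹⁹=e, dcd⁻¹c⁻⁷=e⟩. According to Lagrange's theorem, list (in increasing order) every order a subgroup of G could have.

|G| = 57 = 3 · 19. By Lagrange's theorem the order of any subgroup divides 57; the divisors of 57 are 1, 3, 19, 57.

Answer: 1, 3, 19, 57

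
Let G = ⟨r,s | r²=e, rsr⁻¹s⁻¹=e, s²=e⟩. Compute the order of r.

Compute successive powers until reaching e:
  r¹ = r, r² = e.
The smallest positive k with rᵏ = e is 2.

Answer: 2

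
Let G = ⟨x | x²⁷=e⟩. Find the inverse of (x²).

The order of (x²) is 27 (smallest k with (x²)ᵏ = e), so (x²)⁻¹ = (x²)²⁶ = x²⁵.
Check: (x²) · (x²⁵) → (x²) · x²⁵ = e, giving e as required.

Answer: x²⁵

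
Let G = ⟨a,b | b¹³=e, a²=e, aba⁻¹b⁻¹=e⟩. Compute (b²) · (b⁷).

Compute (b²) · (b⁷) by multiplying left to right and reducing via the relations at each step:
  (b²) · b⁷ = b⁹

Answer: b⁹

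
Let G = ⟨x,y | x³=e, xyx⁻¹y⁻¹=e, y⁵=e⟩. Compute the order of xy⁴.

Compute successive powers until reaching e:
  (xy⁴)¹ = xy⁴, (xy⁴)² = x²y³, (xy⁴)³ = y², (xy⁴)⁴ = xy, (xy⁴)⁵ = x², (xy⁴)⁶ = y⁴, (xy⁴)⁷ = xy³, (xy⁴)⁸ = x²y², (xy⁴)⁹ = y, (xy⁴)¹⁰ = x, (xy⁴)¹¹ = x²y⁴, (xy⁴)¹² = y³, (xy⁴)¹³ = xy², (xy⁴)¹⁴ = x²y, (xy⁴)¹⁵ = e.
The smallest positive k with (xy⁴)ᵏ = e is 15.

Answer: 15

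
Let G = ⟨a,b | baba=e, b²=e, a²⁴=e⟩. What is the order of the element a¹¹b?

Compute successive powers until reaching e:
  (a¹¹b)¹ = a¹¹b, (a¹¹b)² = e.
The smallest positive k with (a¹¹b)ᵏ = e is 2.

Answer: 2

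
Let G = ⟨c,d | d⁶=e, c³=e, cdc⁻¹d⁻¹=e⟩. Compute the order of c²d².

Compute successive powers until reaching e:
  (c²d²)¹ = c²d², (c²d²)² = cd⁴, (c²d²)³ = e.
The smallest positive k with (c²d²)ᵏ = e is 3.

Answer: 3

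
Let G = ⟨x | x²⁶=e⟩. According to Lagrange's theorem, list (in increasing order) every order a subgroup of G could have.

|G| = 26 = 2 · 13. By Lagrange's theorem the order of any subgroup divides 26; the divisors of 26 are 1, 2, 13, 26.

Answer: 1, 2, 13, 26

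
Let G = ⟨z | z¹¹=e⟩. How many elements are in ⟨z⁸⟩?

|⟨z⁸⟩| equals the order of z⁸. Compute successive powers until reaching e:
  (z⁸)¹ = z⁸, (z⁸)² = z⁵, (z⁸)³ = z², (z⁸)⁴ = z¹⁰, (z⁸)⁵ = z⁷, (z⁸)⁶ = z⁴, (z⁸)⁷ = z, (z⁸)⁸ = z⁹, (z⁸)⁹ = z⁶, (z⁸)¹⁰ = z³, (z⁸)¹¹ = e.
The smallest positive k with (z⁸)ᵏ = e is 11, so |⟨z⁸⟩| = 11.

Answer: 11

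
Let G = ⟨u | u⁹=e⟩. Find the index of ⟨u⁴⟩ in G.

First find ord(u⁴) by computing successive powers:
  (u⁴)¹ = u⁴, (u⁴)² = u⁸, (u⁴)³ = u³, (u⁴)⁴ = u⁷, (u⁴)⁵ = u², (u⁴)⁶ = u⁶, (u⁴)⁷ = u, (u⁴)⁸ = u⁵, (u⁴)⁹ = e.
So |⟨u⁴⟩| = ord(u⁴) = 9. With |G| = 9, by Lagrange [G : ⟨u⁴⟩] = 9/9 = 1.

Answer: 1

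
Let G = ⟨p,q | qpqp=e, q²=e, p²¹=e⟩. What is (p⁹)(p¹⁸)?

Compute (p⁹) · (p¹⁸) by multiplying left to right and reducing via the relations at each step:
  (p⁹) · p¹⁸ = p⁶

Answer: p⁶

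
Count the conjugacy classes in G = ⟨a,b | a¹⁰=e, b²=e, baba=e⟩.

The conjugacy classes (representative and size) are:
  [e] (size 1), [a] (size 2), [a²] (size 2), [a³] (size 2), [a⁴] (size 2), [a⁵] (size 1), [a²b] (size 5), [a³b] (size 5).
Class equation: 1 + 2 + 2 + 2 + 2 + 1 + 5 + 5 = 20 = |G|. So G has 8 conjugacy classes.

Answer: 8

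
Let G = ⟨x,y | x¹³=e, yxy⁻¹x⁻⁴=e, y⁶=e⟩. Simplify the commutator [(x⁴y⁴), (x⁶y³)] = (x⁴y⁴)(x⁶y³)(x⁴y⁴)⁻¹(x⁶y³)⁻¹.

[(x⁴y⁴), (x⁶y³)] = (x⁴y⁴)·(x⁶y³)·(x⁴y⁴)⁻¹·(x⁶y³)⁻¹.
  (x⁴y⁴) · (x⁶y³) = x⁶y
  (x⁶y) · (xy²) = x¹⁰y³
  (x¹⁰y³) · (x⁶y³) = x⁴

Answer: x⁴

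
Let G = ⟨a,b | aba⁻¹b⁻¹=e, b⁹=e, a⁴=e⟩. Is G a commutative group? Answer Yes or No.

Each pair of generators commutes: a·b = ab = b·a. Since the generators pairwise commute, every element of G commutes with every other, so G is abelian.

Answer: Yes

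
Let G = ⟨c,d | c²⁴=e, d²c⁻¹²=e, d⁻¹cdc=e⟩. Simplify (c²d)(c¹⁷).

Compute (c²d) · (c¹⁷) by multiplying left to right and reducing via the relations at each step:
  (c²d) · c¹⁷ = c⁹d

Answer: c⁹d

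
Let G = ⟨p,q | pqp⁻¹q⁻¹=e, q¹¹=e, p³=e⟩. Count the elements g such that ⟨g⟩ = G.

G is cyclic of order 33. An element generates G iff its order is 33, and a cyclic group of order 33 has exactly φ(33) = 20 such elements.

Answer: 20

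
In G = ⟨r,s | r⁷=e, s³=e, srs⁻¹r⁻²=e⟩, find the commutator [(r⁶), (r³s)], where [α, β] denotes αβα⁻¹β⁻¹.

[(r⁶), (r³s)] = (r⁶)·(r³s)·(r⁶)⁻¹·(r³s)⁻¹.
  (r⁶) · (r³s) = r²s
  (r²s) · r = r⁴s
  (r⁴s) · (r²s²) = r

Answer: r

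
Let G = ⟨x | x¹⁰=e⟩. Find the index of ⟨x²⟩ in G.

First find ord(x²) by computing successive powers:
  (x²)¹ = x², (x²)² = x⁴, (x²)³ = x⁶, (x²)⁴ = x⁸, (x²)⁵ = e.
So |⟨x²⟩| = ord(x²) = 5. With |G| = 10, by Lagrange [G : ⟨x²⟩] = 10/5 = 2.

Answer: 2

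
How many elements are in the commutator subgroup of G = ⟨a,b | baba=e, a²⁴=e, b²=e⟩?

G' = [G, G] is generated by all commutators. The generator-pair commutators are: [a, b] = a².
The subgroup they normally generate is {e, a², a⁴, a⁶, a⁸, a¹⁰, a¹², a¹⁴, a¹⁶, a¹⁸, a²⁰, a²²}, of order 12.
Check: |G/G'| = 48/12 = 4 is the order of the abelianisation.

Answer: 12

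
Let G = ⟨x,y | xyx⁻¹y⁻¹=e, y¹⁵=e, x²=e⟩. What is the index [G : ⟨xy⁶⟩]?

First find ord(xy⁶) by computing successive powers:
  (xy⁶)¹ = xy⁶, (xy⁶)² = y¹², (xy⁶)³ = xy³, (xy⁶)⁴ = y⁹, (xy⁶)⁵ = x, (xy⁶)⁶ = y⁶, (xy⁶)⁷ = xy¹², (xy⁶)⁸ = y³, (xy⁶)⁹ = xy⁹, (xy⁶)¹⁰ = e.
So |⟨xy⁶⟩| = ord(xy⁶) = 10. With |G| = 30, by Lagrange [G : ⟨xy⁶⟩] = 30/10 = 3.

Answer: 3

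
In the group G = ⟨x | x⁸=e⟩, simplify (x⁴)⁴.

Compute successive powers of (x⁴), reducing at each step:
  (x⁴)²: (x⁴) · x⁴ = e
  (x⁴)³: e · x⁴ = x⁴
  (x⁴)⁴: (x⁴) · x⁴ = e

Answer: e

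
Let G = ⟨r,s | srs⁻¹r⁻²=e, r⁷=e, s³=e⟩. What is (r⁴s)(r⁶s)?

Compute (r⁴s) · (r⁶s) by multiplying left to right and reducing via the relations at each step:
  (r⁴s) · r⁶ = r²s
  (r²s) · s = r²s²

Answer: r²s²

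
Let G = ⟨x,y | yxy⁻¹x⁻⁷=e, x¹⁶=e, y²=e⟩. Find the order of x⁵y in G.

Compute successive powers until reaching e:
  (x⁵y)¹ = x⁵y, (x⁵y)² = x⁸, (x⁵y)³ = x¹³y, (x⁵y)⁴ = e.
The smallest positive k with (x⁵y)ᵏ = e is 4.

Answer: 4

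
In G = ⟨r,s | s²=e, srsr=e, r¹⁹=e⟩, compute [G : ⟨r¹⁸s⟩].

First find ord(r¹⁸s) by computing successive powers:
  (r¹⁸s)¹ = r¹⁸s, (r¹⁸s)² = e.
So |⟨r¹⁸s⟩| = ord(r¹⁸s) = 2. With |G| = 38, by Lagrange [G : ⟨r¹⁸s⟩] = 38/2 = 19.

Answer: 19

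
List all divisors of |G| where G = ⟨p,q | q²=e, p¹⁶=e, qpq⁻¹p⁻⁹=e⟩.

|G| = 32 = 2⁵. By Lagrange's theorem the order of any subgroup divides 32; the divisors of 32 are 1, 2, 4, 8, 16, 32.

Answer: 1, 2, 4, 8, 16, 32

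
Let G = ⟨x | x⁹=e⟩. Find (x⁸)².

Compute successive powers of (x⁸), reducing at each step:
  (x⁸)²: (x⁸) · x⁸ = x⁷

Answer: x⁷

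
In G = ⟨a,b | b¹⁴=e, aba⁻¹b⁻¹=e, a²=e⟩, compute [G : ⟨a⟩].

First find ord(a) by computing successive powers:
  a¹ = a, a² = e.
So |⟨a⟩| = ord(a) = 2. With |G| = 28, by Lagrange [G : ⟨a⟩] = 28/2 = 14.

Answer: 14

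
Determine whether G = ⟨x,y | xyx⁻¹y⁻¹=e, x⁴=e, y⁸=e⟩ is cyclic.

|G| = 32, but the maximum element order in G is 8 < 32. No single element generates all of G, so G is not cyclic.

Answer: No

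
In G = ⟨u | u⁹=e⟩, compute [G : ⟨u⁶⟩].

First find ord(u⁶) by computing successive powers:
  (u⁶)¹ = u⁶, (u⁶)² = u³, (u⁶)³ = e.
So |⟨u⁶⟩| = ord(u⁶) = 3. With |G| = 9, by Lagrange [G : ⟨u⁶⟩] = 9/3 = 3.

Answer: 3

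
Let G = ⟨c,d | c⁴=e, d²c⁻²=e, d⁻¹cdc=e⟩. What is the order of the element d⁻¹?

Compute successive powers until reaching e:
  (d⁻¹)¹ = d⁻¹, (d⁻¹)² = c², (d⁻¹)³ = d, (d⁻¹)⁴ = e.
The smallest positive k with (d⁻¹)ᵏ = e is 4.

Answer: 4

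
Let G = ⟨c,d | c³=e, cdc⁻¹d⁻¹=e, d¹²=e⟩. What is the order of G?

Enumerate words in the generators, reducing via the relations: the distinct elements are
  {c, d, e, cd, c², d², d³, d⁴, d⁵, d⁶, d⁷, d⁸, d⁹, cd², cd³, cd⁴, cd⁵, cd⁶, cd⁷, cd⁸, cd⁹, c²d, d¹¹, d¹⁰, cd¹¹, cd¹⁰, c²d², c²d³, c²d⁴, c²d⁵, c²d⁶, c²d⁷, c²d⁸, c²d⁹, c²d¹¹, c²d¹⁰}.
No further products give new elements, so |G| = 36.

Answer: 36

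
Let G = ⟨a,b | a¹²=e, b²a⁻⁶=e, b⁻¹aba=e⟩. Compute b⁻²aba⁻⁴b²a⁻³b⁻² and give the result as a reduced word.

Multiply left to right, reducing at each step:
  (a⁶) · a = a⁷
  (a⁷) · b = ab⁻¹
  (ab⁻¹) · a⁻⁴ = a⁵b⁻¹
  (a⁵b⁻¹) · b² = a⁵b
  (a⁵b) · a⁻³ = a²b⁻¹
  (a²b⁻¹) · b⁻² = a²b

Answer: a²b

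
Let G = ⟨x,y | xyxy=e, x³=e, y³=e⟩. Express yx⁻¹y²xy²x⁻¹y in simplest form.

Multiply left to right, reducing at each step:
  y · x⁻¹ = yx²
  (yx²) · y² = y²x
  (y²x) · x = xy
  (xy) · y² = x
  x · x⁻¹ = e
  e · y = y

Answer: y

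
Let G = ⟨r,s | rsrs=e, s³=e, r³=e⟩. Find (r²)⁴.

Compute successive powers of (r²), reducing at each step:
  (r²)²: (r²) · r² = r
  (r²)³: r · r² = e
  (r²)⁴: e · r² = r²

Answer: r²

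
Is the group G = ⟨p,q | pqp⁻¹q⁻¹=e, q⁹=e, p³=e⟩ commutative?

Each pair of generators commutes: p·q = pq = q·p. Since the generators pairwise commute, every element of G commutes with every other, so G is abelian.

Answer: Yes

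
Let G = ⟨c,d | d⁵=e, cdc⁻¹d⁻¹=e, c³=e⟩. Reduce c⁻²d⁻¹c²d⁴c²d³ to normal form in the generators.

Multiply left to right, reducing at each step:
  c · d⁻¹ = cd⁴
  (cd⁴) · c² = d⁴
  (d⁴) · d⁴ = d³
  (d³) · c² = c²d³
  (c²d³) · d³ = c²d

Answer: c²d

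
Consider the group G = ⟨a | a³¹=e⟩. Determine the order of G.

G is generated by a single element, so G is cyclic. The relator gives a³¹ = e and no smaller power is forced to be e, so the 31 powers {a, e, a², a³, a⁴, a⁵, a⁶, a⁷, a⁸, a⁹, a²², a²³, a²¹, a²⁰, a²⁴, a²⁵, a²⁶, a²⁷, a²⁸, a²⁹, a³⁰, a¹², a¹³, a¹¹, a¹⁰, a¹⁴, a¹⁵, a¹⁶, a¹⁷, a¹⁸, a¹⁹} are distinct. Hence |G| = 31.

Answer: 31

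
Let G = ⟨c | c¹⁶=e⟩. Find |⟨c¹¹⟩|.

|⟨c¹¹⟩| equals the order of c¹¹. Compute successive powers until reaching e:
  (c¹¹)¹ = c¹¹, (c¹¹)² = c⁶, (c¹¹)³ = c, (c¹¹)⁴ = c¹², (c¹¹)⁵ = c⁷, (c¹¹)⁶ = c², (c¹¹)⁷ = c¹³, (c¹¹)⁸ = c⁸, (c¹¹)⁹ = c³, (c¹¹)¹⁰ = c¹⁴, (c¹¹)¹¹ = c⁹, (c¹¹)¹² = c⁴, (c¹¹)¹³ = c¹⁵, (c¹¹)¹⁴ = c¹⁰, (c¹¹)¹⁵ = c⁵, (c¹¹)¹⁶ = e.
The smallest positive k with (c¹¹)ᵏ = e is 16, so |⟨c¹¹⟩| = 16.

Answer: 16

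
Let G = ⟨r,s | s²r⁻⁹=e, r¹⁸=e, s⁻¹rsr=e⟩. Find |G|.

Enumerate words in the generators, reducing via the relations: the distinct elements are
  {e, r, s, rs, r², r³, r⁴, r⁵, r⁶, r⁷, r⁸, r⁹, r²s, r³s, r¹², r¹³, r¹¹, r¹⁰, r¹⁴, r¹⁵, r¹⁶, r¹⁷, r⁴s, r⁵s, r⁶s, r⁷s, r⁸s, s⁻¹, rs⁻¹, r²s⁻¹, r³s⁻¹, r⁴s⁻¹, r⁵s⁻¹, r⁶s⁻¹, r⁷s⁻¹, r⁸s⁻¹}.
No further products give new elements, so |G| = 36.

Answer: 36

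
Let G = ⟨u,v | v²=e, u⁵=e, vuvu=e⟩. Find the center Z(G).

An element z ∈ Z(G) iff z commutes with every generator.
For example e is central: e·u = u = u·e; e·v = v = v·e.
Whereas u ∉ Z(G) since u·v = uv ≠ u⁴v = v·u.
Checking each of the 10 elements this way gives Z(G) = {e}, of order 1.

Answer: {e}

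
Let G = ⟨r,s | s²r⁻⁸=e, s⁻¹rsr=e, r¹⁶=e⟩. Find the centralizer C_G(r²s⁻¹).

⟨r²s⁻¹⟩ ⊆ C_G(r²s⁻¹) since powers of r²s⁻¹ commute with r²s⁻¹; so |C_G(r²s⁻¹)| ≥ |⟨r²s⁻¹⟩| = 4.
By orbit–stabilizer, |C_G(r²s⁻¹)| = |G| / |conj. class of r²s⁻¹| = 32 / 8 = 4.
The 4 elements commuting with r²s⁻¹ are {e, r⁸, r²s, r²s⁻¹}.

Answer: {e, r⁸, r²s, r²s⁻¹}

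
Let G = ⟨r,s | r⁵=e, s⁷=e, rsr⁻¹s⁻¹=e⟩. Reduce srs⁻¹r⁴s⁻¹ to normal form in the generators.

Multiply left to right, reducing at each step:
  s · r = rs
  (rs) · s⁻¹ = r
  r · r⁴ = e
  e · s⁻¹ = s⁶

Answer: s⁶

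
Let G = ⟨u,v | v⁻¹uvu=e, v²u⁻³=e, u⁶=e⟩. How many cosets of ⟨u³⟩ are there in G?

First find ord(u³) by computing successive powers:
  (u³)¹ = u³, (u³)² = e.
So |⟨u³⟩| = ord(u³) = 2. With |G| = 12, by Lagrange [G : ⟨u³⟩] = 12/2 = 6.

Answer: 6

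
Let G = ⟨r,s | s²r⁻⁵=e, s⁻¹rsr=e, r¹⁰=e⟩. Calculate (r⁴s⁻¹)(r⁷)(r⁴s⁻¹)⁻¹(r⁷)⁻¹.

[(r⁴s⁻¹), (r⁷)] = (r⁴s⁻¹)·(r⁷)·(r⁴s⁻¹)⁻¹·(r⁷)⁻¹.
  (r⁴s⁻¹) · (r⁷) = r²s
  (r²s) · (r⁴s) = r³
  (r³) · (r³) = r⁶

Answer: r⁶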